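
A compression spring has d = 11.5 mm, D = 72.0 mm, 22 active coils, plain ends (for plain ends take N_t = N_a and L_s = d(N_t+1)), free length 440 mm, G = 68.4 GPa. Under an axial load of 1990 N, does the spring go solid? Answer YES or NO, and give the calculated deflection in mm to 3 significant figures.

NO, δ = 109 mm

k = Gd⁴/(8D³N_a) = (68.4×10³)(11.5⁴)/(8·72.0³·22) = 18.211 N/mm
N_t = 22; L_s = 11.5·23 = 264.5 mm; δ_solid = L₀ − L_s = 440 − 264.5 = 175.5 mm
δ = F/k = 1990/18.211 = 109.27 mm
δ < δ_solid → spring does not go solid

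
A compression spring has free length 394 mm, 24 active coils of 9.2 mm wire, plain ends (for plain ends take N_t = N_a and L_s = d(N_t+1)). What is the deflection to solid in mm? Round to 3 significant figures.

N_t = 24; L_s = 9.2·25 = 230 mm
δ_solid = L₀ − L_s = 394 − 230 = 164 mm

164 mm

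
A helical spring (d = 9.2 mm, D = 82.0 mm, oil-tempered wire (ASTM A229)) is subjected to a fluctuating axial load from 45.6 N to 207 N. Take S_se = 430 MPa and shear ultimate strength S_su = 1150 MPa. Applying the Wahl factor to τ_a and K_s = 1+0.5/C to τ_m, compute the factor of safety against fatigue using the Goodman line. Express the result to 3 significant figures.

11.2

C = D/d = 82.0/9.2 = 8.9130; K_W = (4C−1)/(4C−4)+0.615/C = 1.1638; K_s = 1+0.5/C = 1.0561
F_a = (F_max−F_min)/2 = 80.7 N; F_m = (F_max+F_min)/2 = 126.3 N
τ_a = K_W·8F_aD/(πd³) = 1.1638 × 21.64 = 25.185 MPa
τ_m = K_s·8F_mD/(πd³) = 1.0561 × 33.868 = 35.768 MPa
Goodman: 1/n_f = τ_a/S_se + τ_m/S_su = 25.185/430 + 35.768/1150 = 0.05857 + 0.03110 = 0.089672
n_f = 1/0.089672 = 11.15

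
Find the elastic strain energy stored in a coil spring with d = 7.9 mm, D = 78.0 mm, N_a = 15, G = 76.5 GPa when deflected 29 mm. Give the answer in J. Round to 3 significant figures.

k = Gd⁴/(8D³N_a) = (76.5×10³)(7.9⁴)/(8·78.0³·15) = 5.2324 N/mm
U = ½kδ² = 0.5 × 5.2324 × 29² = 2200.2 N·mm = 2.2002 J

2.20 J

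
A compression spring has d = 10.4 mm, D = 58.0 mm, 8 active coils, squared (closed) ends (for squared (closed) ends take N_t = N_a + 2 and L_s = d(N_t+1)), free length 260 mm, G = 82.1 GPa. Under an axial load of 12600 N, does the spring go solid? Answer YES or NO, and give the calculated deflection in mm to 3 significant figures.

YES, δ = 164 mm

k = Gd⁴/(8D³N_a) = (82.1×10³)(10.4⁴)/(8·58.0³·8) = 76.915 N/mm
N_t = 10; L_s = 10.4·11 = 114.4 mm; δ_solid = L₀ − L_s = 260 − 114.4 = 145.6 mm
δ = F/k = 12600/76.915 = 163.82 mm
δ ≥ δ_solid → spring goes solid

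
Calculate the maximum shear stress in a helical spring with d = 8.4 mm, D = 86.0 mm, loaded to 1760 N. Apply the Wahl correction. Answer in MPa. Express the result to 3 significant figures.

742 MPa

Spring index C = D/d = 86.0/8.4 = 10.2381
K_W = (4C−1)/(4C−4) + 0.615/C = 39.952/36.952 + 0.0601 = 1.1413
τ₀ = 8FD/(πd³) = 8·1760·86.0/(π·8.4³) = 1.21088e+06/1862 = 650.3 MPa
τ_max = K·τ₀ = 1.1413 × 650.3 = 742.16 MPa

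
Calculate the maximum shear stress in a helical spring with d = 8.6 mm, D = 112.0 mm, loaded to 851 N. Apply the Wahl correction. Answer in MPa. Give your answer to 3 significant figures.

423 MPa

Spring index C = D/d = 112.0/8.6 = 13.0233
K_W = (4C−1)/(4C−4) + 0.615/C = 51.093/48.093 + 0.0472 = 1.1096
τ₀ = 8FD/(πd³) = 8·851·112.0/(π·8.6³) = 762496/1998.2 = 381.59 MPa
τ_max = K·τ₀ = 1.1096 × 381.59 = 423.41 MPa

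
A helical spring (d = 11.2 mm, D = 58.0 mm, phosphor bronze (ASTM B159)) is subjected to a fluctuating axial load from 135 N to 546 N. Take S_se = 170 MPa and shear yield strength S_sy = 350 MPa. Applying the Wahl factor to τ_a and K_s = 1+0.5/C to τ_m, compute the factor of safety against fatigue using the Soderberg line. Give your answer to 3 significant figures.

3.61

C = D/d = 58.0/11.2 = 5.1786; K_W = (4C−1)/(4C−4)+0.615/C = 1.2982; K_s = 1+0.5/C = 1.0966
F_a = (F_max−F_min)/2 = 205.5 N; F_m = (F_max+F_min)/2 = 340.5 N
τ_a = K_W·8F_aD/(πd³) = 1.2982 × 21.604 = 28.047 MPa
τ_m = K_s·8F_mD/(πd³) = 1.0966 × 35.796 = 39.252 MPa
Soderberg: 1/n_f = τ_a/S_se + τ_m/S_sy = 28.047/170 + 39.252/350 = 0.16498 + 0.11215 = 0.27713
n_f = 1/0.27713 = 3.608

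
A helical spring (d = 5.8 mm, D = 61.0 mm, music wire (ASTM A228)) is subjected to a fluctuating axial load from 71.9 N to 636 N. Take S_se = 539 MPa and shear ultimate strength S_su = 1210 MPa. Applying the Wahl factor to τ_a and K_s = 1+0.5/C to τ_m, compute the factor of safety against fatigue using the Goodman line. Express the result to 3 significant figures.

C = D/d = 61.0/5.8 = 10.5172; K_W = (4C−1)/(4C−4)+0.615/C = 1.1373; K_s = 1+0.5/C = 1.0475
F_a = (F_max−F_min)/2 = 282.05 N; F_m = (F_max+F_min)/2 = 353.95 N
τ_a = K_W·8F_aD/(πd³) = 1.1373 × 224.55 = 255.38 MPa
τ_m = K_s·8F_mD/(πd³) = 1.0475 × 281.79 = 295.19 MPa
Goodman: 1/n_f = τ_a/S_se + τ_m/S_su = 255.38/539 + 295.19/1210 = 0.47380 + 0.24396 = 0.71775
n_f = 1/0.71775 = 1.393

1.39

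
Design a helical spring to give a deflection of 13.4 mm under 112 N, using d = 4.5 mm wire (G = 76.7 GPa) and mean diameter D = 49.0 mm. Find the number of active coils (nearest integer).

4

Required rate k = F/δ = 112/13.4 = 8.3582 N/mm
N_a = Gd⁴/(8D³k) = (76.7×10³ × 4.5⁴)/(8 × 49.0³ × 8.3582)
    = 3.14518e+07 / 7.86668e+06 = 3.998 → 4 coils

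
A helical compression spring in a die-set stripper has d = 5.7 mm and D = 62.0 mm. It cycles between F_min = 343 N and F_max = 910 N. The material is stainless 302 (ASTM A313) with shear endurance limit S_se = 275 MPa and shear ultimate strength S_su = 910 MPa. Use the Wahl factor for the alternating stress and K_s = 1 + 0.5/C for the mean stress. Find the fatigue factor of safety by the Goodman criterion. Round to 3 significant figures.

C = D/d = 62.0/5.7 = 10.8772; K_W = (4C−1)/(4C−4)+0.615/C = 1.1325; K_s = 1+0.5/C = 1.0460
F_a = (F_max−F_min)/2 = 283.5 N; F_m = (F_max+F_min)/2 = 626.5 N
τ_a = K_W·8F_aD/(πd³) = 1.1325 × 241.69 = 273.71 MPa
τ_m = K_s·8F_mD/(πd³) = 1.0460 × 534.11 = 558.66 MPa
Goodman: 1/n_f = τ_a/S_se + τ_m/S_su = 273.71/275 + 558.66/910 = 0.99530 + 0.61391 = 1.6092
n_f = 1/1.6092 = 0.6214

0.621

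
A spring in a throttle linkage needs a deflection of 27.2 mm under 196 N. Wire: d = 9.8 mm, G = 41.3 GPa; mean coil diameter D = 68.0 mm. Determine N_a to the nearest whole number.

21

Required rate k = F/δ = 196/27.2 = 7.2059 N/mm
N_a = Gd⁴/(8D³k) = (41.3×10³ × 9.8⁴)/(8 × 68.0³ × 7.2059)
    = 3.80938e+08 / 1.81261e+07 = 21.02 → 21 coils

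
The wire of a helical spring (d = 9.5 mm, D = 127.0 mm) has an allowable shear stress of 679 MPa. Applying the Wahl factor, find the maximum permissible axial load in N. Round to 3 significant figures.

1630 N

C = D/d = 127.0/9.5 = 13.3684
K_W = (4C−1)/(4C−4) + 0.615/C = 52.474/49.474 + 0.0460 = 1.1066
τ_max = K·8FD/(πd³) → F_max = τ_allow·πd³/(8DK)
F_max = 679·π·9.5³/(8·127.0·1.1066) = 1.8289e+06/1124.3 = 1626.6 N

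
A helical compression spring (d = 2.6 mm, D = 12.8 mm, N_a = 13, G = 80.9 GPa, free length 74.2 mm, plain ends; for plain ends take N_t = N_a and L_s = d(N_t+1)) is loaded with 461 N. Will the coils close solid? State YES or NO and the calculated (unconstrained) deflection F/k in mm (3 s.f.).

NO, δ = 27.2 mm

k = Gd⁴/(8D³N_a) = (80.9×10³)(2.6⁴)/(8·12.8³·13) = 16.95 N/mm
N_t = 13; L_s = 2.6·14 = 36.4 mm; δ_solid = L₀ − L_s = 74.2 − 36.4 = 37.8 mm
δ = F/k = 461/16.95 = 27.197 mm
δ < δ_solid → spring does not go solid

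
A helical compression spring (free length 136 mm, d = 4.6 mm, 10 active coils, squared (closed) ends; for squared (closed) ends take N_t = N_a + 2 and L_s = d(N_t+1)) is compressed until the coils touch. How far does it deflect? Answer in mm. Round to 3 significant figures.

N_t = 12; L_s = 4.6·13 = 59.8 mm
δ_solid = L₀ − L_s = 136 − 59.8 = 76.2 mm

76.2 mm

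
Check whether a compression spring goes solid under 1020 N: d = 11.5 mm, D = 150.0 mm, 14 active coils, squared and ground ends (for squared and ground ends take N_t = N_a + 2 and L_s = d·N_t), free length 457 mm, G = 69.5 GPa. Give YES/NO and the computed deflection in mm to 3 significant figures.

YES, δ = 317 mm

k = Gd⁴/(8D³N_a) = (69.5×10³)(11.5⁴)/(8·150.0³·14) = 3.2158 N/mm
N_t = 16; L_s = 11.5·16 = 184 mm; δ_solid = L₀ − L_s = 457 − 184 = 273 mm
δ = F/k = 1020/3.2158 = 317.19 mm
δ ≥ δ_solid → spring goes solid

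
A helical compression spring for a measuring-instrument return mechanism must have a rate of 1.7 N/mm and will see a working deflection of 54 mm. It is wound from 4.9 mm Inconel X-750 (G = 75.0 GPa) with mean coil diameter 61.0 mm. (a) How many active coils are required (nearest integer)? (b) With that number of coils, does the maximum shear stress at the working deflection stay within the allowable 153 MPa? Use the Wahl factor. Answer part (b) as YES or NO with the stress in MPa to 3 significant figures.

N_a = Gd⁴/(8D³k) = (75.0×10³)(4.9⁴)/(8·61.0³·1.7) = 14.01 → N_a = 14
Actual rate k = Gd⁴/(8D³·14) = 1.7007 N/mm
Working load F = kδ = 1.7007·54 = 91.84 N
C = 61.0/4.9 = 12.4490; K_W = (4C−1)/(4C−4)+0.615/C = 1.1149
τ_max = K_W·8FD/(πd³) = 1.1149·121.26 = 135.19 MPa
τ_max ≤ 153 MPa → acceptable

(a) 14 coils; (b) YES, τ_max = 135 MPa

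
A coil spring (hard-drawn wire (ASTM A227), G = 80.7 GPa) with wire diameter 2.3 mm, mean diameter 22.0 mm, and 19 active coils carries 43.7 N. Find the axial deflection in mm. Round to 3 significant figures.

31.3 mm

k = Gd⁴/(8D³N_a) = (80.7×10³)(2.3⁴)/(8·22.0³·19) = 1.3953 N/mm
δ = F/k = 43.7 / 1.3953 = 31.319 mm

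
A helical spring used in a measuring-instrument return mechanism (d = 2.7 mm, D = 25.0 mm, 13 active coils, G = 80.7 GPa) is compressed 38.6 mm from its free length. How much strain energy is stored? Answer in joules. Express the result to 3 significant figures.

1.97 J

k = Gd⁴/(8D³N_a) = (80.7×10³)(2.7⁴)/(8·25.0³·13) = 2.6392 N/mm
U = ½kδ² = 0.5 × 2.6392 × 38.6² = 1966.2 N·mm = 1.9662 J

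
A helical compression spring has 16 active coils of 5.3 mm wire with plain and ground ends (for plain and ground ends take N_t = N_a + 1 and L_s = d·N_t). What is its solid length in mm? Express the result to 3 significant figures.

plain and ground ends: N_t = N_a + 1 = 16 + 1 = 17
L_s = d·N_t = 5.3 × 17 = 90.1 mm

90.1 mm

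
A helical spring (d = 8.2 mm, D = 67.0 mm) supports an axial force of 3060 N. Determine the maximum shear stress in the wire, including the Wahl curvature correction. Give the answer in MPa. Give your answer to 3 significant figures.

Spring index C = D/d = 67.0/8.2 = 8.1707
K_W = (4C−1)/(4C−4) + 0.615/C = 31.683/28.683 + 0.0753 = 1.1799
τ₀ = 8FD/(πd³) = 8·3060·67.0/(π·8.2³) = 1.64016e+06/1732.2 = 946.88 MPa
τ_max = K·τ₀ = 1.1799 × 946.88 = 1117.2 MPa

1120 MPa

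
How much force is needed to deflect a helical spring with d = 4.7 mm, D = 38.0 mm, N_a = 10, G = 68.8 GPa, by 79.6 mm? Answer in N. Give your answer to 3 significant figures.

609 N

k = Gd⁴/(8D³N_a) = (68.8×10³)(4.7⁴)/(8·38.0³·10) = 7.6478 N/mm
F = k·δ = 7.6478 × 79.6 = 608.77 N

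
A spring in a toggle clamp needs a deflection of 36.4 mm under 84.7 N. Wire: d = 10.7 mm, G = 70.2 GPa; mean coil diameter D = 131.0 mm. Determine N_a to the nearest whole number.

22

Required rate k = F/δ = 84.7/36.4 = 2.3269 N/mm
N_a = Gd⁴/(8D³k) = (70.2×10³ × 10.7⁴)/(8 × 131.0³ × 2.3269)
    = 9.20179e+08 / 4.18491e+07 = 21.99 → 22 coils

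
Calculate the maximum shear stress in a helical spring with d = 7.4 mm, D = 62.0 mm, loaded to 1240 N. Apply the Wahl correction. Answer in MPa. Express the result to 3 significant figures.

568 MPa

Spring index C = D/d = 62.0/7.4 = 8.3784
K_W = (4C−1)/(4C−4) + 0.615/C = 32.514/29.514 + 0.0734 = 1.1751
τ₀ = 8FD/(πd³) = 8·1240·62.0/(π·7.4³) = 615040/1273 = 483.12 MPa
τ_max = K·τ₀ = 1.1751 × 483.12 = 567.7 MPa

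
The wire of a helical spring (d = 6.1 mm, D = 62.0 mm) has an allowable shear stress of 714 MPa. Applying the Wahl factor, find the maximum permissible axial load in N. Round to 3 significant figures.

C = D/d = 62.0/6.1 = 10.1639
K_W = (4C−1)/(4C−4) + 0.615/C = 39.656/36.656 + 0.0605 = 1.1424
τ_max = K·8FD/(πd³) → F_max = τ_allow·πd³/(8DK)
F_max = 714·π·6.1³/(8·62.0·1.1424) = 5.0914e+05/566.61 = 898.58 N

899 N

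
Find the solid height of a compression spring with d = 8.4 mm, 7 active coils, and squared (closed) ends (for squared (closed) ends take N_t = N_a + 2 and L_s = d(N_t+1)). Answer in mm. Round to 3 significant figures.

squared (closed) ends: N_t = N_a + 2 = 7 + 2 = 9
L_s = d·(N_t+1) = 8.4 × 10 = 84 mm

84.0 mm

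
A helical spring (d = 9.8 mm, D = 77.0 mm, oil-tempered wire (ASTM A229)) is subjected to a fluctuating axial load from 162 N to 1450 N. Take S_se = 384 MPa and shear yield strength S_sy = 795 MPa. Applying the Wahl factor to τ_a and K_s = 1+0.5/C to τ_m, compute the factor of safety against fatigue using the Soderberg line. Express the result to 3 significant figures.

C = D/d = 77.0/9.8 = 7.8571; K_W = (4C−1)/(4C−4)+0.615/C = 1.1876; K_s = 1+0.5/C = 1.0636
F_a = (F_max−F_min)/2 = 644 N; F_m = (F_max+F_min)/2 = 806 N
τ_a = K_W·8F_aD/(πd³) = 1.1876 × 134.16 = 159.34 MPa
τ_m = K_s·8F_mD/(πd³) = 1.0636 × 167.91 = 178.6 MPa
Soderberg: 1/n_f = τ_a/S_se + τ_m/S_sy = 159.34/384 + 178.6/795 = 0.41495 + 0.22465 = 0.6396
n_f = 1/0.6396 = 1.563

1.56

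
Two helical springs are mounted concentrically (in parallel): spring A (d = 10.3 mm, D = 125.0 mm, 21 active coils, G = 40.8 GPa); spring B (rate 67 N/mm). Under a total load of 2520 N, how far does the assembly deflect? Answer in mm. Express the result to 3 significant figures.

k_A = Gd⁴/(8D³N_a) = (40.8×10³)(10.3⁴)/(8·125.0³·21) = 1.3995 N/mm
Parallel: k_eq = 1.3995 + 67 = 68.399 N/mm
δ = F/k_eq = 2520/68.399 = 36.842 mm

36.8 mm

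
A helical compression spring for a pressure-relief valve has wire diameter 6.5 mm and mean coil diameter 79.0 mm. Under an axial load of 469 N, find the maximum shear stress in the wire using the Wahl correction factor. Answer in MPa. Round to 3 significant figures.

384 MPa

Spring index C = D/d = 79.0/6.5 = 12.1538
K_W = (4C−1)/(4C−4) + 0.615/C = 47.615/44.615 + 0.0506 = 1.1178
τ₀ = 8FD/(πd³) = 8·469·79.0/(π·6.5³) = 296408/862.76 = 343.56 MPa
τ_max = K·τ₀ = 1.1178 × 343.56 = 384.04 MPa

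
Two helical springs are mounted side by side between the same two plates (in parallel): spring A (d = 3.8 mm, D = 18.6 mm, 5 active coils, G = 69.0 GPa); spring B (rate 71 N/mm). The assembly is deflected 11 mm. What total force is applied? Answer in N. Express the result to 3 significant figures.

k_A = Gd⁴/(8D³N_a) = (69.0×10³)(3.8⁴)/(8·18.6³·5) = 55.897 N/mm
Parallel: k_eq = 55.897 + 71 = 126.9 N/mm
F = k_eq·δ = 126.9·11 = 1395.9 N

1400 N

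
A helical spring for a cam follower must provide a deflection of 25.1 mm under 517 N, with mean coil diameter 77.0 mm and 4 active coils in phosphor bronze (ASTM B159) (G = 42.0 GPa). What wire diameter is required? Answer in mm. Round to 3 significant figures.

9.20 mm

Required rate k = F/δ = 517/25.1 = 20.598 N/mm
d = (8D³N_a·k / G)^(1/4) = (8·77.0³·4·20.598 / (42.0×10³))^0.25
  = (7164.6)^0.25 = 9.2002 mm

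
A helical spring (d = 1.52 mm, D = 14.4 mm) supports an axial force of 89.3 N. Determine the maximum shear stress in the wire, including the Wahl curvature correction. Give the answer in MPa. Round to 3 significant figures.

Spring index C = D/d = 14.4/1.52 = 9.4737
K_W = (4C−1)/(4C−4) + 0.615/C = 36.895/33.895 + 0.0649 = 1.1534
τ₀ = 8FD/(πd³) = 8·89.3·14.4/(π·1.52³) = 10287.4/11.033 = 932.45 MPa
τ_max = K·τ₀ = 1.1534 × 932.45 = 1075.5 MPa

1080 MPa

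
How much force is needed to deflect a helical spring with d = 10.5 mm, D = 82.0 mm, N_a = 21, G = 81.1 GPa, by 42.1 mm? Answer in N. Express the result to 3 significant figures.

448 N

k = Gd⁴/(8D³N_a) = (81.1×10³)(10.5⁴)/(8·82.0³·21) = 10.642 N/mm
F = k·δ = 10.642 × 42.1 = 448.03 N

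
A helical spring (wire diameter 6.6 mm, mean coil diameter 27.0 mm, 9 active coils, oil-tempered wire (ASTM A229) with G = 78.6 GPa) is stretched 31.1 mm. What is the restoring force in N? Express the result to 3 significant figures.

3270 N

k = Gd⁴/(8D³N_a) = (78.6×10³)(6.6⁴)/(8·27.0³·9) = 105.24 N/mm
F = k·δ = 105.24 × 31.1 = 3272.9 N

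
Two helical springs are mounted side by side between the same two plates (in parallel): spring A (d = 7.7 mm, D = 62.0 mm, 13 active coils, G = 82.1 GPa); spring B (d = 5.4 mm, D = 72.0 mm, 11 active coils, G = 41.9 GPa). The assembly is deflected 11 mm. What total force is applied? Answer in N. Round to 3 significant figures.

k_A = Gd⁴/(8D³N_a) = (82.1×10³)(7.7⁴)/(8·62.0³·13) = 11.644 N/mm
k_B = Gd⁴/(8D³N_a) = (41.9×10³)(5.4⁴)/(8·72.0³·11) = 1.0847 N/mm
Parallel: k_eq = 11.644 + 1.0847 = 12.729 N/mm
F = k_eq·δ = 12.729·11 = 140.01 N

140 N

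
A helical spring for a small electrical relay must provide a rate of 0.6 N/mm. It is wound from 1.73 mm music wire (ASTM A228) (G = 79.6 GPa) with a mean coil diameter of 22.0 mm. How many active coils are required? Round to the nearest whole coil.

N_a = Gd⁴/(8D³k) = (79.6×10³ × 1.73⁴)/(8 × 22.0³ × 0.6)
    = 713013 / 51110.4 = 13.95 → 14 coils

14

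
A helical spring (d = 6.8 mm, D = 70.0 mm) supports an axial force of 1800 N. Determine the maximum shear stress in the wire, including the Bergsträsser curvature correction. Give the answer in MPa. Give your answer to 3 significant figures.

1150 MPa

Spring index C = D/d = 70.0/6.8 = 10.2941
K_B = (4C+2)/(4C−3) = 43.176/38.176 = 1.1310
τ₀ = 8FD/(πd³) = 8·1800·70.0/(π·6.8³) = 1.008e+06/987.82 = 1020.4 MPa
τ_max = K·τ₀ = 1.1310 × 1020.4 = 1154.1 MPa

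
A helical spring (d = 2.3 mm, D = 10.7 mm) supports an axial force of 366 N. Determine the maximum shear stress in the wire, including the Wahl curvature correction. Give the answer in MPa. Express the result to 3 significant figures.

1100 MPa

Spring index C = D/d = 10.7/2.3 = 4.6522
K_W = (4C−1)/(4C−4) + 0.615/C = 17.609/14.609 + 0.1322 = 1.3376
τ₀ = 8FD/(πd³) = 8·366·10.7/(π·2.3³) = 31329.6/38.224 = 819.64 MPa
τ_max = K·τ₀ = 1.3376 × 819.64 = 1096.3 MPa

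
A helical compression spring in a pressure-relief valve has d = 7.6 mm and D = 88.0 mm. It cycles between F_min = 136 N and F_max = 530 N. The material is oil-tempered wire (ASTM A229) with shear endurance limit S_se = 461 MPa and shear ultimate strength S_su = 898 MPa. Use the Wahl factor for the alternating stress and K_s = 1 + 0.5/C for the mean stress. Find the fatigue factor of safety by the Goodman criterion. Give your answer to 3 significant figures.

C = D/d = 88.0/7.6 = 11.5789; K_W = (4C−1)/(4C−4)+0.615/C = 1.1240; K_s = 1+0.5/C = 1.0432
F_a = (F_max−F_min)/2 = 197 N; F_m = (F_max+F_min)/2 = 333 N
τ_a = K_W·8F_aD/(πd³) = 1.1240 × 100.57 = 113.04 MPa
τ_m = K_s·8F_mD/(πd³) = 1.0432 × 169.99 = 177.33 MPa
Goodman: 1/n_f = τ_a/S_se + τ_m/S_su = 113.04/461 + 177.33/898 = 0.24520 + 0.19747 = 0.44267
n_f = 1/0.44267 = 2.259

2.26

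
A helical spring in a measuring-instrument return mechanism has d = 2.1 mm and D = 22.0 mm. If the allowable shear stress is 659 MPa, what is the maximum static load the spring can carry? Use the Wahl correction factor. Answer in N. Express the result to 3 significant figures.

95.7 N

C = D/d = 22.0/2.1 = 10.4762
K_W = (4C−1)/(4C−4) + 0.615/C = 40.905/37.905 + 0.0587 = 1.1379
τ_max = K·8FD/(πd³) → F_max = τ_allow·πd³/(8DK)
F_max = 659·π·2.1³/(8·22.0·1.1379) = 19173/200.26 = 95.74 N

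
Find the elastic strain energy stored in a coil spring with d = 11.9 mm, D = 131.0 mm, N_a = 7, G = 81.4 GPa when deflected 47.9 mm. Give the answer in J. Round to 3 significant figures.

k = Gd⁴/(8D³N_a) = (81.4×10³)(11.9⁴)/(8·131.0³·7) = 12.966 N/mm
U = ½kδ² = 0.5 × 12.966 × 47.9² = 14875 N·mm = 14.875 J

14.9 J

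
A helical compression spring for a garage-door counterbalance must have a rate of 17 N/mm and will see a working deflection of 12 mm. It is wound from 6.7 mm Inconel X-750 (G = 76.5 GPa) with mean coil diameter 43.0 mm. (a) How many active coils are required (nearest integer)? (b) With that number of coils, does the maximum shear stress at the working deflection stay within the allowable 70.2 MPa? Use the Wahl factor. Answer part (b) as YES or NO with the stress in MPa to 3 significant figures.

(a) 14 coils; (b) NO, τ_max = 93.3 MPa

N_a = Gd⁴/(8D³k) = (76.5×10³)(6.7⁴)/(8·43.0³·17) = 14.26 → N_a = 14
Actual rate k = Gd⁴/(8D³·14) = 17.312 N/mm
Working load F = kδ = 17.312·12 = 207.74 N
C = 43.0/6.7 = 6.4179; K_W = (4C−1)/(4C−4)+0.615/C = 1.2343
τ_max = K_W·8FD/(πd³) = 1.2343·75.631 = 93.349 MPa
τ_max > 70.2 MPa → exceeds allowable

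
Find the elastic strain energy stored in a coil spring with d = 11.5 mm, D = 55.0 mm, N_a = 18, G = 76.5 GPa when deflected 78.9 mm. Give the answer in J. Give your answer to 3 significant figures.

174 J

k = Gd⁴/(8D³N_a) = (76.5×10³)(11.5⁴)/(8·55.0³·18) = 55.847 N/mm
U = ½kδ² = 0.5 × 55.847 × 78.9² = 1.7383e+05 N·mm = 173.83 J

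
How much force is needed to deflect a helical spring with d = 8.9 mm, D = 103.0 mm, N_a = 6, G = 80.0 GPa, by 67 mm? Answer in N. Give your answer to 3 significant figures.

k = Gd⁴/(8D³N_a) = (80.0×10³)(8.9⁴)/(8·103.0³·6) = 9.5697 N/mm
F = k·δ = 9.5697 × 67 = 641.17 N

641 N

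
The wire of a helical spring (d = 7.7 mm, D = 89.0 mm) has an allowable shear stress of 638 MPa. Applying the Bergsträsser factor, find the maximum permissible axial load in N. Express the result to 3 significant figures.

C = D/d = 89.0/7.7 = 11.5584
K_B = (4C+2)/(4C−3) = 48.234/43.234 = 1.1157
τ_max = K·8FD/(πd³) → F_max = τ_allow·πd³/(8DK)
F_max = 638·π·7.7³/(8·89.0·1.1157) = 9.1505e+05/794.34 = 1152 N

1150 N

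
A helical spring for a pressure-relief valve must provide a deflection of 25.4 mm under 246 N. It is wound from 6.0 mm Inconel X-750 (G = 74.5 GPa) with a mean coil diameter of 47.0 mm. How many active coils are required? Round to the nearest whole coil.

Required rate k = F/δ = 246/25.4 = 9.685 N/mm
N_a = Gd⁴/(8D³k) = (74.5×10³ × 6.0⁴)/(8 × 47.0³ × 9.685)
    = 9.6552e+07 / 8.04424e+06 = 12 → 12 coils

12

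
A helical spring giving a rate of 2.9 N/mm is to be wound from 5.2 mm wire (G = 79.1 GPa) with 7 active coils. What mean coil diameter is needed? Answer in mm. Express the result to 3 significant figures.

D = (Gd⁴/(8N_a·k))^(1/3) = (79.1×10³·5.2⁴/(8·7·2.9))^(1/3)
  = (356126)^(1/3) = 70.8818 mm

70.9 mm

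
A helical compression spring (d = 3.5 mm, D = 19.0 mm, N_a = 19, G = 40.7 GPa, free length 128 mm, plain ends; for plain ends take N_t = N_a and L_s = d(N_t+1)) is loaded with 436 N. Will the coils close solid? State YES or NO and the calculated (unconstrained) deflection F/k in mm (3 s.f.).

k = Gd⁴/(8D³N_a) = (40.7×10³)(3.5⁴)/(8·19.0³·19) = 5.8582 N/mm
N_t = 19; L_s = 3.5·20 = 70 mm; δ_solid = L₀ − L_s = 128 − 70 = 58 mm
δ = F/k = 436/5.8582 = 74.426 mm
δ ≥ δ_solid → spring goes solid

YES, δ = 74.4 mm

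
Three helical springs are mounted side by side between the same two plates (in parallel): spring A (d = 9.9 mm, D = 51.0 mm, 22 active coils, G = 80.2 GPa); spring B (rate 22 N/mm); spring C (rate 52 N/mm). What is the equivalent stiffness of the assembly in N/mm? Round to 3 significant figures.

k_A = Gd⁴/(8D³N_a) = (80.2×10³)(9.9⁴)/(8·51.0³·22) = 32.998 N/mm
Parallel: k_eq = 32.998 + 22 + 52 = 107 N/mm

107 N/mm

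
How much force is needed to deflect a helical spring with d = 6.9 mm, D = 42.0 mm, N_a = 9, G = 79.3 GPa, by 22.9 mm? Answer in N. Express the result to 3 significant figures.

k = Gd⁴/(8D³N_a) = (79.3×10³)(6.9⁴)/(8·42.0³·9) = 33.697 N/mm
F = k·δ = 33.697 × 22.9 = 771.66 N

772 N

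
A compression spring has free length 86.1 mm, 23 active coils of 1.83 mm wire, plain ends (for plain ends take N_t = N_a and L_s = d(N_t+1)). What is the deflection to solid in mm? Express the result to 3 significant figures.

N_t = 23; L_s = 1.83·24 = 43.92 mm
δ_solid = L₀ − L_s = 86.1 − 43.92 = 42.18 mm

42.2 mm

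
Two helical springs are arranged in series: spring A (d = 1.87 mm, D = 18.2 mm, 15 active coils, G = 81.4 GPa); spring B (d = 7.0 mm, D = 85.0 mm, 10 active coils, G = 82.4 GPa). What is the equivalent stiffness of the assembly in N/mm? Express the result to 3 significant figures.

1.03 N/mm

k_A = Gd⁴/(8D³N_a) = (81.4×10³)(1.87⁴)/(8·18.2³·15) = 1.3759 N/mm
k_B = Gd⁴/(8D³N_a) = (82.4×10³)(7.0⁴)/(8·85.0³·10) = 4.0269 N/mm
Series: 1/k_eq = 1/1.3759 + 1/4.0269 = 0.97511; k_eq = 1.0255 N/mm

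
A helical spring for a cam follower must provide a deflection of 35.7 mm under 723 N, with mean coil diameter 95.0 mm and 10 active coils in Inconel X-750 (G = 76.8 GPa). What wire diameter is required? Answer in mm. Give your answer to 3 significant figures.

11.6 mm

Required rate k = F/δ = 723/35.7 = 20.252 N/mm
d = (8D³N_a·k / G)^(1/4) = (8·95.0³·10·20.252 / (76.8×10³))^0.25
  = (18087)^0.25 = 11.5969 mm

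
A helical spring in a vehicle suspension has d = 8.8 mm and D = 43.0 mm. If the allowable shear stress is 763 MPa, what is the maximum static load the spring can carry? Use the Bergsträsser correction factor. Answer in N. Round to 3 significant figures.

C = D/d = 43.0/8.8 = 4.8864
K_B = (4C+2)/(4C−3) = 21.545/16.545 = 1.3022
τ_max = K·8FD/(πd³) → F_max = τ_allow·πd³/(8DK)
F_max = 763·π·8.8³/(8·43.0·1.3022) = 1.6335e+06/447.96 = 3646.6 N

3650 N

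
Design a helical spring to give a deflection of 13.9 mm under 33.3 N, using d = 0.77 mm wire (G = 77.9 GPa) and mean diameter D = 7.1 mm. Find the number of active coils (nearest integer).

Required rate k = F/δ = 33.3/13.9 = 2.3957 N/mm
N_a = Gd⁴/(8D³k) = (77.9×10³ × 0.77⁴)/(8 × 7.1³ × 2.3957)
    = 27384.2 / 6859.53 = 3.992 → 4 coils

4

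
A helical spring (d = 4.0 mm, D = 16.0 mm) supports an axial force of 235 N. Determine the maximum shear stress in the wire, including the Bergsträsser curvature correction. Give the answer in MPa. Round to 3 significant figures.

Spring index C = D/d = 16.0/4.0 = 4.0000
K_B = (4C+2)/(4C−3) = 18.000/13.000 = 1.3846
τ₀ = 8FD/(πd³) = 8·235·16.0/(π·4.0³) = 30080/201.06 = 149.61 MPa
τ_max = K·τ₀ = 1.3846 × 149.61 = 207.15 MPa

207 MPa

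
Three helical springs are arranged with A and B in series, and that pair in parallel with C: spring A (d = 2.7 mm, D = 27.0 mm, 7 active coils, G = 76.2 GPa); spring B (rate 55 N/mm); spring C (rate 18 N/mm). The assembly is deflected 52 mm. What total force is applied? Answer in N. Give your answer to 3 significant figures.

k_A = Gd⁴/(8D³N_a) = (76.2×10³)(2.7⁴)/(8·27.0³·7) = 3.6739 N/mm
Springs A,B series: k_AB = 1/(1/3.6739+1/55) = 3.4439 N/mm; parallel with C: k_eq = 3.4439+18 = 21.444 N/mm
F = k_eq·δ = 21.444·52 = 1115.1 N

1120 N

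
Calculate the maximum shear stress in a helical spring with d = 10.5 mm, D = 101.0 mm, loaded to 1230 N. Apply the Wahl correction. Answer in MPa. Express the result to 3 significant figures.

Spring index C = D/d = 101.0/10.5 = 9.6190
K_W = (4C−1)/(4C−4) + 0.615/C = 37.476/34.476 + 0.0639 = 1.1510
τ₀ = 8FD/(πd³) = 8·1230·101.0/(π·10.5³) = 993840/3636.8 = 273.27 MPa
τ_max = K·τ₀ = 1.1510 × 273.27 = 314.53 MPa

315 MPa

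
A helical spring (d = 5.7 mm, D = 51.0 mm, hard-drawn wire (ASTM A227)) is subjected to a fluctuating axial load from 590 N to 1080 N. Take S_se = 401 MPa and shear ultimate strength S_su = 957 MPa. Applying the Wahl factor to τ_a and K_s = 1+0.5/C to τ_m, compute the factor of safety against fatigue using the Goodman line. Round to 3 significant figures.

0.874

C = D/d = 51.0/5.7 = 8.9474; K_W = (4C−1)/(4C−4)+0.615/C = 1.1631; K_s = 1+0.5/C = 1.0559
F_a = (F_max−F_min)/2 = 245 N; F_m = (F_max+F_min)/2 = 835 N
τ_a = K_W·8F_aD/(πd³) = 1.1631 × 171.81 = 199.83 MPa
τ_m = K_s·8F_mD/(πd³) = 1.0559 × 585.56 = 618.28 MPa
Goodman: 1/n_f = τ_a/S_se + τ_m/S_su = 199.83/401 + 618.28/957 = 0.49834 + 0.64606 = 1.1444
n_f = 1/1.1444 = 0.8738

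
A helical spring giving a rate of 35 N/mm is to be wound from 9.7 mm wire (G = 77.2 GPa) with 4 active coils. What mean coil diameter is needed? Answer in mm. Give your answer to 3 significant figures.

84.8 mm

D = (Gd⁴/(8N_a·k))^(1/3) = (77.2×10³·9.7⁴/(8·4·35))^(1/3)
  = (610220)^(1/3) = 84.8194 mm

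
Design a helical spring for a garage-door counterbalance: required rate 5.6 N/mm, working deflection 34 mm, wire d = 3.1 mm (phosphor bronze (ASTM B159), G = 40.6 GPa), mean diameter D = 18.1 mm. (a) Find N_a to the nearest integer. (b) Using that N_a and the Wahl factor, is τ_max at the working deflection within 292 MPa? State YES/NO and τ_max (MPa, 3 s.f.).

N_a = Gd⁴/(8D³k) = (40.6×10³)(3.1⁴)/(8·18.1³·5.6) = 14.11 → N_a = 14
Actual rate k = Gd⁴/(8D³·14) = 5.6457 N/mm
Working load F = kδ = 5.6457·34 = 191.95 N
C = 18.1/3.1 = 5.8387; K_W = (4C−1)/(4C−4)+0.615/C = 1.2603
τ_max = K_W·8FD/(πd³) = 1.2603·296.98 = 374.3 MPa
τ_max > 292 MPa → exceeds allowable

(a) 14 coils; (b) NO, τ_max = 374 MPa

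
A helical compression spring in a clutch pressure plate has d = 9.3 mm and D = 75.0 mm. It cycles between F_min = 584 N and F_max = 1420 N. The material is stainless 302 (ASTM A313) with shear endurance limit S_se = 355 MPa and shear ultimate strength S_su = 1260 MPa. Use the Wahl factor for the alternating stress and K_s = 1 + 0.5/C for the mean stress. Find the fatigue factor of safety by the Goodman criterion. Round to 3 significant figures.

C = D/d = 75.0/9.3 = 8.0645; K_W = (4C−1)/(4C−4)+0.615/C = 1.1824; K_s = 1+0.5/C = 1.0620
F_a = (F_max−F_min)/2 = 418 N; F_m = (F_max+F_min)/2 = 1002 N
τ_a = K_W·8F_aD/(πd³) = 1.1824 × 99.25 = 117.36 MPa
τ_m = K_s·8F_mD/(πd³) = 1.0620 × 237.91 = 252.66 MPa
Goodman: 1/n_f = τ_a/S_se + τ_m/S_su = 117.36/355 + 252.66/1260 = 0.33058 + 0.20053 = 0.53111
n_f = 1/0.53111 = 1.883

1.88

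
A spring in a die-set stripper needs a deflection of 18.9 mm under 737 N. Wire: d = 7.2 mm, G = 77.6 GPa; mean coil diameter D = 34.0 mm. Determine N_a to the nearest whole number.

Required rate k = F/δ = 737/18.9 = 38.995 N/mm
N_a = Gd⁴/(8D³k) = (77.6×10³ × 7.2⁴)/(8 × 34.0³ × 38.995)
    = 2.08541e+08 / 1.22612e+07 = 17.01 → 17 coils

17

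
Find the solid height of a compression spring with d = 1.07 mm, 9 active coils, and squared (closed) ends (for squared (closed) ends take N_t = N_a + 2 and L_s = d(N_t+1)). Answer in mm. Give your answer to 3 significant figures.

12.8 mm

squared (closed) ends: N_t = N_a + 2 = 9 + 2 = 11
L_s = d·(N_t+1) = 1.07 × 12 = 12.84 mm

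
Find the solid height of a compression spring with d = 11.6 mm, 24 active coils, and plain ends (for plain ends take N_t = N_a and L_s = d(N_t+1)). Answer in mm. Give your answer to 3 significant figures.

plain ends: N_t = N_a = 24
L_s = d·(N_t+1) = 11.6 × 25 = 290 mm

290 mm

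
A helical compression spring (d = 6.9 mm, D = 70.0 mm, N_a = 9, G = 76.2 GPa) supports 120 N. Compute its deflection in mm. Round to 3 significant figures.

17.2 mm

k = Gd⁴/(8D³N_a) = (76.2×10³)(6.9⁴)/(8·70.0³·9) = 6.994 N/mm
δ = F/k = 120 / 6.994 = 17.158 mm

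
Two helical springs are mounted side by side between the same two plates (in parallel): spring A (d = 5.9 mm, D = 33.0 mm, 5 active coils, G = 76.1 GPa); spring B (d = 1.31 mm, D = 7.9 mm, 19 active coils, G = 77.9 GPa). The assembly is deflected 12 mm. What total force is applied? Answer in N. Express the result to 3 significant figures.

k_A = Gd⁴/(8D³N_a) = (76.1×10³)(5.9⁴)/(8·33.0³·5) = 64.149 N/mm
k_B = Gd⁴/(8D³N_a) = (77.9×10³)(1.31⁴)/(8·7.9³·19) = 3.0612 N/mm
Parallel: k_eq = 64.149 + 3.0612 = 67.21 N/mm
F = k_eq·δ = 67.21·12 = 806.52 N

807 N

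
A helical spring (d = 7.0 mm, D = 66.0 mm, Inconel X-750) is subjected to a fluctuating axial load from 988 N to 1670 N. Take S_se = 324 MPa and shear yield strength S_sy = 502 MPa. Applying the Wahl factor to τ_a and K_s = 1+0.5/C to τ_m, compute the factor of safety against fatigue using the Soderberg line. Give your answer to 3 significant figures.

C = D/d = 66.0/7.0 = 9.4286; K_W = (4C−1)/(4C−4)+0.615/C = 1.1542; K_s = 1+0.5/C = 1.0530
F_a = (F_max−F_min)/2 = 341 N; F_m = (F_max+F_min)/2 = 1329 N
τ_a = K_W·8F_aD/(πd³) = 1.1542 × 167.09 = 192.85 MPa
τ_m = K_s·8F_mD/(πd³) = 1.0530 × 651.2 = 685.73 MPa
Soderberg: 1/n_f = τ_a/S_se + τ_m/S_sy = 192.85/324 + 685.73/502 = 0.59523 + 1.36600 = 1.9612
n_f = 1/1.9612 = 0.5099

0.510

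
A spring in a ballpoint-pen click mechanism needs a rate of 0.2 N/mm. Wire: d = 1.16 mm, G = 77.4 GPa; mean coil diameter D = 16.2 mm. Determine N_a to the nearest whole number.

21

N_a = Gd⁴/(8D³k) = (77.4×10³ × 1.16⁴)/(8 × 16.2³ × 0.2)
    = 140143 / 6802.44 = 20.6 → 21 coils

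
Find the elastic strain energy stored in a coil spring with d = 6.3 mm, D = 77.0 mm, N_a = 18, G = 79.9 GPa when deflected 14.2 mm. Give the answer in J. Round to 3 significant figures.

k = Gd⁴/(8D³N_a) = (79.9×10³)(6.3⁴)/(8·77.0³·18) = 1.9146 N/mm
U = ½kδ² = 0.5 × 1.9146 × 14.2² = 193.03 N·mm = 0.19303 J

0.193 J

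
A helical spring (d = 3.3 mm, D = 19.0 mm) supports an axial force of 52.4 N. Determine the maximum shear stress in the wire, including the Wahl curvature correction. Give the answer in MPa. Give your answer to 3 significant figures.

Spring index C = D/d = 19.0/3.3 = 5.7576
K_W = (4C−1)/(4C−4) + 0.615/C = 22.030/19.030 + 0.1068 = 1.2645
τ₀ = 8FD/(πd³) = 8·52.4·19.0/(π·3.3³) = 7964.8/112.9 = 70.548 MPa
τ_max = K·τ₀ = 1.2645 × 70.548 = 89.205 MPa

89.2 MPa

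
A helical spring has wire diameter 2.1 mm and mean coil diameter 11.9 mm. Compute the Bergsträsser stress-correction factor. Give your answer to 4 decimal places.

1.2542

C = D/d = 11.9/2.1 = 5.6667
K_B = (4C+2)/(4C−3) = 24.667/19.667 = 1.2542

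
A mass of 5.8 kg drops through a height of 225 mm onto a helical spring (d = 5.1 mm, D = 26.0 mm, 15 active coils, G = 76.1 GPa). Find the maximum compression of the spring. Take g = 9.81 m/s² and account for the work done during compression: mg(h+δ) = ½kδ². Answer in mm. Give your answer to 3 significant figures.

k = Gd⁴/(8D³N_a) = (76.1×10³)(5.1⁴)/(8·26.0³·15) = 24.41 N/mm
W = mg = 5.8 × 9.81 = 56.898 N
½kδ² − Wδ − Wh = 0 → δ = (W + √(W² + 2kWh))/k
δ = (56.898 + √(3237.4 + 624991))/24.41 = (56.898 + 792.61)/24.41 = 34.802 mm

34.8 mm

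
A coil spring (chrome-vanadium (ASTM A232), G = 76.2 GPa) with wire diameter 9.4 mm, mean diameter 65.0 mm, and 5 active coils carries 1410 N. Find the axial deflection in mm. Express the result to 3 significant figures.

k = Gd⁴/(8D³N_a) = (76.2×10³)(9.4⁴)/(8·65.0³·5) = 54.158 N/mm
δ = F/k = 1410 / 54.158 = 26.035 mm

26.0 mm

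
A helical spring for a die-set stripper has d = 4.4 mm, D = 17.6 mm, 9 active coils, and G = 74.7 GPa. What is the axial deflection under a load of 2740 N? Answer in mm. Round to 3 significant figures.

38.4 mm

k = Gd⁴/(8D³N_a) = (74.7×10³)(4.4⁴)/(8·17.6³·9) = 71.328 N/mm
δ = F/k = 2740 / 71.328 = 38.414 mm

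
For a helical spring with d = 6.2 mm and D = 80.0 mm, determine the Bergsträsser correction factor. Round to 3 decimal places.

C = D/d = 80.0/6.2 = 12.9032
K_B = (4C+2)/(4C−3) = 53.613/48.613 = 1.1029

1.103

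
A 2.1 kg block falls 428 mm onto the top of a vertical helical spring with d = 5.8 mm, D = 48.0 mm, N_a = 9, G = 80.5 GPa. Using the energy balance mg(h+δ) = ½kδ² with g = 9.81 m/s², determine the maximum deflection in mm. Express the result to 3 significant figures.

k = Gd⁴/(8D³N_a) = (80.5×10³)(5.8⁴)/(8·48.0³·9) = 11.441 N/mm
W = mg = 2.1 × 9.81 = 20.601 N
½kδ² − Wδ − Wh = 0 → δ = (W + √(W² + 2kWh))/k
δ = (20.601 + √(424.4 + 201750))/11.441 = (20.601 + 449.64)/11.441 = 41.102 mm

41.1 mm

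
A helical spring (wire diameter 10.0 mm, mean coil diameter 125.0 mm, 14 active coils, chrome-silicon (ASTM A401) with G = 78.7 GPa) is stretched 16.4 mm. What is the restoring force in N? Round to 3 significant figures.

k = Gd⁴/(8D³N_a) = (78.7×10³)(10.0⁴)/(8·125.0³·14) = 3.5977 N/mm
F = k·δ = 3.5977 × 16.4 = 59.003 N

59.0 N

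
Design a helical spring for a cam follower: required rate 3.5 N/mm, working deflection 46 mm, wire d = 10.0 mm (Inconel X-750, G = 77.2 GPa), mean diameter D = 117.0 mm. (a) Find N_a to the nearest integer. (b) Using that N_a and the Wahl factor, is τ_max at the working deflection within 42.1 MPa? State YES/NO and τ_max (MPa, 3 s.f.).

N_a = Gd⁴/(8D³k) = (77.2×10³)(10.0⁴)/(8·117.0³·3.5) = 17.21 → N_a = 17
Actual rate k = Gd⁴/(8D³·17) = 3.5442 N/mm
Working load F = kδ = 3.5442·46 = 163.03 N
C = 117.0/10.0 = 11.7000; K_W = (4C−1)/(4C−4)+0.615/C = 1.1227
τ_max = K_W·8FD/(πd³) = 1.1227·48.574 = 54.532 MPa
τ_max > 42.1 MPa → exceeds allowable

(a) 17 coils; (b) NO, τ_max = 54.5 MPa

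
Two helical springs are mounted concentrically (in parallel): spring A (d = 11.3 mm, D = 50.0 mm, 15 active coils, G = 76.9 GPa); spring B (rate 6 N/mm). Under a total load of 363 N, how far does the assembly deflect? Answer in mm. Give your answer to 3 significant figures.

k_A = Gd⁴/(8D³N_a) = (76.9×10³)(11.3⁴)/(8·50.0³·15) = 83.589 N/mm
Parallel: k_eq = 83.589 + 6 = 89.589 N/mm
δ = F/k_eq = 363/89.589 = 4.0518 mm

4.05 mm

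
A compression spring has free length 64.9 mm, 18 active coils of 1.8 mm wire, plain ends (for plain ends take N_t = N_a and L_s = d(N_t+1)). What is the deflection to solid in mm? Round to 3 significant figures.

30.7 mm

N_t = 18; L_s = 1.8·19 = 34.2 mm
δ_solid = L₀ − L_s = 64.9 − 34.2 = 30.7 mm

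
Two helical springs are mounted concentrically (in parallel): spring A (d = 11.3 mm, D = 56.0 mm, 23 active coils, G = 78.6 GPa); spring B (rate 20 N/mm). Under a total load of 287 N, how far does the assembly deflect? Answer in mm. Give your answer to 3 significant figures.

4.81 mm

k_A = Gd⁴/(8D³N_a) = (78.6×10³)(11.3⁴)/(8·56.0³·23) = 39.66 N/mm
Parallel: k_eq = 39.66 + 20 = 59.66 N/mm
δ = F/k_eq = 287/59.66 = 4.8106 mm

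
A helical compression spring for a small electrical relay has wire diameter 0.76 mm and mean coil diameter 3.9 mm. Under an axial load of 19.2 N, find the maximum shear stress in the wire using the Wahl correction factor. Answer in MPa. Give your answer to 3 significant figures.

565 MPa

Spring index C = D/d = 3.9/0.76 = 5.1316
K_W = (4C−1)/(4C−4) + 0.615/C = 19.526/16.526 + 0.1198 = 1.3014
τ₀ = 8FD/(πd³) = 8·19.2·3.9/(π·0.76³) = 599.04/1.3791 = 434.38 MPa
τ_max = K·τ₀ = 1.3014 × 434.38 = 565.29 MPa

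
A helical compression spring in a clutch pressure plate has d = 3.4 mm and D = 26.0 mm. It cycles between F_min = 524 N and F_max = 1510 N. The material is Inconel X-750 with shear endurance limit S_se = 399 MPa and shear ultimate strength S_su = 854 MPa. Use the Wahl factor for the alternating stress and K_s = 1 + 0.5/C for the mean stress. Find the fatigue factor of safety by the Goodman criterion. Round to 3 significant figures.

C = D/d = 26.0/3.4 = 7.6471; K_W = (4C−1)/(4C−4)+0.615/C = 1.1933; K_s = 1+0.5/C = 1.0654
F_a = (F_max−F_min)/2 = 493 N; F_m = (F_max+F_min)/2 = 1017 N
τ_a = K_W·8F_aD/(πd³) = 1.1933 × 830.47 = 990.96 MPa
τ_m = K_s·8F_mD/(πd³) = 1.0654 × 1713.2 = 1825.2 MPa
Goodman: 1/n_f = τ_a/S_se + τ_m/S_su = 990.96/399 + 1825.2/854 = 2.48361 + 2.13721 = 4.6208
n_f = 1/4.6208 = 0.2164

0.216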